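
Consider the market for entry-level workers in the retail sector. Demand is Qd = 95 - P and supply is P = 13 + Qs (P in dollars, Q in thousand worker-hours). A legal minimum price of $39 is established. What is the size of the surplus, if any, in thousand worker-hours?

Rearranging supply gives Qs = P - 13. In a free market, 95 - P = P - 13 gives the equilibrium P* = 54, Q* = 41.
Since 39 is below P* = 54, the floor does not bind and the free-market outcome prevails.
Since the control does not bind, there is no surplus.

0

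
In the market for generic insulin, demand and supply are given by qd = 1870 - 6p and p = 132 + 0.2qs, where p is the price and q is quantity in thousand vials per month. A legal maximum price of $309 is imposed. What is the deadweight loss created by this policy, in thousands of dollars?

0

Rearranging supply gives qs = 5p - 660. Setting quantity demanded equal to quantity supplied, 1870 - 6p = 5p - 660, gives p* = 230 and q* = 490.
The ceiling of 309 is above the equilibrium price 230, so it is not binding; the market clears at p* = 230, q* = 490.
Since the control does not bind, no trades are prevented and deadweight loss is zero.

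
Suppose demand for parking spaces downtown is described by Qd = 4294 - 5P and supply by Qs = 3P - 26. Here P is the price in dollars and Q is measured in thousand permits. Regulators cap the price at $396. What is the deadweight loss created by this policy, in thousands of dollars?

Without the control the market clears where 4294 - 5P = 3P - 26, i.e. P* = 540 and Q* = 1594.
Since 396 < 540, the ceiling is binding.
At P = 396: Qd = 4294 - 5·396 = 2314 and Qs = 3·396 - 26 = 1162.
Quantity traded falls to 1162. At Q = 1162 the demand price is (4294 - 1162)/5 = 626.4 and the supply price is (26 + 1162)/3 = 396.
Deadweight loss = ½ · (626.4 - 396) · (1594 - 1162) = ½ · 230.4 · 432 = 49766.4.

49766.4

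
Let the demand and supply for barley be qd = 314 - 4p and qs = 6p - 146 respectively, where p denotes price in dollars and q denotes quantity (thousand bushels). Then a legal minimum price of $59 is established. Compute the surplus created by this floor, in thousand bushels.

In a free market, 314 - 4p = 6p - 146 gives the equilibrium p* = 46, q* = 130.
Since 59 > 46, the floor is binding.
At p = 59: qd = 314 - 4·59 = 78 and qs = 6·59 - 146 = 208.
Surplus = qs - qd = 208 - 78 = 130.

130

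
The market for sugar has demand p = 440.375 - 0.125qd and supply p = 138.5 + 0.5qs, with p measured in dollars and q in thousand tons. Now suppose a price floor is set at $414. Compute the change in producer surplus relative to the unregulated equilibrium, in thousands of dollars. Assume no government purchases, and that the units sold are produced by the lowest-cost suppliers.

-11322

Rearranging demand gives qd = 3523 - 8p; rearranging supply gives qs = 2p - 277. Without the control the market clears where 3523 - 8p = 2p - 277, i.e. p* = 380 and q* = 483.
Since 414 > 380, the floor is binding.
At p = 414: qd = 3523 - 8·414 = 211 and qs = 2·414 - 277 = 551.
Producer surplus without the control is ½ · (380 - 138.5) · 483 = 58322.25.
With the floor, 211 units are sold at 414. The supply price at q = 211 is 244, so PS = ½ · [(414 - 138.5) + (414 - 244)] · 211 = 47000.25.
Change in producer surplus = 47000.25 - 58322.25 = -11322.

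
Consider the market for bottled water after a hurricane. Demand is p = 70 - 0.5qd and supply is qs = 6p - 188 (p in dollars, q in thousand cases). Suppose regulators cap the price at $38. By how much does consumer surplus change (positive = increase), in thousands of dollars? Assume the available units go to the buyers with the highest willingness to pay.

39

Rearranging demand gives qd = 140 - 2p. Setting quantity demanded equal to quantity supplied, 140 - 2p = 6p - 188, gives p* = 41 and q* = 58.
Since 38 < 41, the ceiling is binding.
At p = 38: qd = 140 - 2·38 = 64 and qs = 6·38 - 188 = 40.
Consumer surplus without the control is ½ · (70 - 41) · 58 = 841.
With the ceiling, 40 units are sold at 38 (assume they go to the highest-value buyers). The demand price at q = 40 is 50, so CS = ½ · [(70 - 38) + (50 - 38)] · 40 = 880.
Change in consumer surplus = 880 - 841 = 39.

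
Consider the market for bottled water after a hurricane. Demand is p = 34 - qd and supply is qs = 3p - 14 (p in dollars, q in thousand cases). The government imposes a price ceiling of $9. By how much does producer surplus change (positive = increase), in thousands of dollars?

Rearranging demand gives qd = 34 - p. Without the control the market clears where 34 - p = 3p - 14, i.e. p* = 12 and q* = 22.
Since 9 < 12, the ceiling is binding.
At p = 9: qd = 34 - 9 = 25 and qs = 3·9 - 14 = 13.
Producer surplus without the control is ½ · (12 - 14/3) · 22 = 242/3.
With the ceiling, producers sell 13 units at 9, so PS = ½ · (9 - 14/3) · 13 = 169/6.
Change in producer surplus = 169/6 - 242/3 = -52.5.

-52.5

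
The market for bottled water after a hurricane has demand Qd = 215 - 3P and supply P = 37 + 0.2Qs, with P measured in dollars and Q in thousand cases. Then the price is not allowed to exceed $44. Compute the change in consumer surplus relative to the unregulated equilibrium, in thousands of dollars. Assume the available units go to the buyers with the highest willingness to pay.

60

Rearranging supply gives Qs = 5P - 185. Setting quantity demanded equal to quantity supplied, 215 - 3P = 5P - 185, gives P* = 50 and Q* = 65.
The ceiling of 44 is below the equilibrium price 50, so it binds.
At P = 44: Qd = 215 - 3·44 = 83 and Qs = 5·44 - 185 = 35.
Consumer surplus without the control is ½ · (215/3 - 50) · 65 = 4225/6.
With the ceiling, 35 units are sold at 44 (assume they go to the highest-value buyers). The demand price at Q = 35 is 60, so CS = ½ · [(215/3 - 44) + (60 - 44)] · 35 = 4585/6.
Change in consumer surplus = 4585/6 - 4225/6 = 60.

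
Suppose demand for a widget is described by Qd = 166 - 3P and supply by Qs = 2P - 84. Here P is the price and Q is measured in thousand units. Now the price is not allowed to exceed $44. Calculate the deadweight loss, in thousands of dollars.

Equilibrium: 166 - 3P = 2P - 84, so 250 = 5P and P* = 50, Q* = 16.
The ceiling of 44 is below the equilibrium price 50, so it binds.
At P = 44: Qd = 166 - 3·44 = 34 and Qs = 2·44 - 84 = 4.
Quantity traded falls to 4. At Q = 4 the demand price is (166 - 4)/3 = 54 and the supply price is (84 + 4)/2 = 44.
Deadweight loss = ½ · (54 - 44) · (16 - 4) = ½ · 10 · 12 = 60.

60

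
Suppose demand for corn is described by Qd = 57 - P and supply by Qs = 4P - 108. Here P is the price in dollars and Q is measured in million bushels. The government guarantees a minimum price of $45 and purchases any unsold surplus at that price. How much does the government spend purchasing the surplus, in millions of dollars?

In a free market, 57 - P = 4P - 108 gives the equilibrium P* = 33, Q* = 24.
The floor of 45 is above the equilibrium price 33, so it binds.
At P = 45: Qd = 57 - 45 = 12 and Qs = 4·45 - 108 = 72.
Surplus = Qs - Qd = 60.
Government expenditure = surplus × support price = 60 × 45 = 2700.

2700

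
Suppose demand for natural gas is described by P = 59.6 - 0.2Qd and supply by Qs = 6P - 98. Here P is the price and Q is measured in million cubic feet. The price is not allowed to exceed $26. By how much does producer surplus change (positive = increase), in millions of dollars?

Rearranging demand gives Qd = 298 - 5P. In a free market, 298 - 5P = 6P - 98 gives the equilibrium P* = 36, Q* = 118.
Since 26 < 36, the ceiling is binding.
At P = 26: Qd = 298 - 5·26 = 168 and Qs = 6·26 - 98 = 58.
Producer surplus without the control is ½ · (36 - 49/3) · 118 = 3481/3.
With the ceiling, producers sell 58 units at 26, so PS = ½ · (26 - 49/3) · 58 = 841/3.
Change in producer surplus = 841/3 - 3481/3 = -880.

-880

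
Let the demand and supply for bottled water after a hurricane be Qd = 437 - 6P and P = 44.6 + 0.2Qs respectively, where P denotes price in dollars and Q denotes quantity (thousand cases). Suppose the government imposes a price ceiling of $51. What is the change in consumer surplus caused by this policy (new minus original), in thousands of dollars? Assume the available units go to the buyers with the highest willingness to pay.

Rearranging supply gives Qs = 5P - 223. Without the control the market clears where 437 - 6P = 5P - 223, i.e. P* = 60 and Q* = 77.
The ceiling of 51 is below the equilibrium price 60, so it binds.
At P = 51: Qd = 437 - 6·51 = 131 and Qs = 5·51 - 223 = 32.
Consumer surplus without the control is ½ · (437/6 - 60) · 77 = 5929/12.
With the ceiling, 32 units are sold at 51 (assume they go to the highest-value buyers). The demand price at Q = 32 is 67.5, so CS = ½ · [(437/6 - 51) + (67.5 - 51)] · 32 = 1840/3.
Change in consumer surplus = 1840/3 - 5929/12 = 119.25.

119.25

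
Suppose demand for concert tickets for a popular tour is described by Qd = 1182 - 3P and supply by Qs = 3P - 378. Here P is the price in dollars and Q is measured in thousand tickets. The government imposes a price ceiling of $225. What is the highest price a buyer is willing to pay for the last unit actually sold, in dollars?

Equilibrium: 1182 - 3P = 3P - 378, so 1560 = 6P and P* = 260, Q* = 402.
The ceiling of 225 is below the equilibrium price 260, so it binds.
At P = 225: Qd = 1182 - 3·225 = 507 and Qs = 3·225 - 378 = 297.
Only 297 units reach the market. On the demand curve, the marginal buyer's willingness to pay at Q = 297 is (1182 - 297)/3 = 295.

295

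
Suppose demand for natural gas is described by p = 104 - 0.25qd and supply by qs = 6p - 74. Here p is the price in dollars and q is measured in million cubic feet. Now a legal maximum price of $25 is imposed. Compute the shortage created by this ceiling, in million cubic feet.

Rearranging demand gives qd = 416 - 4p. Setting quantity demanded equal to quantity supplied, 416 - 4p = 6p - 74, gives p* = 49 and q* = 220.
Since 25 < 49, the ceiling is binding.
At p = 25: qd = 416 - 4·25 = 316 and qs = 6·25 - 74 = 76.
Shortage = qd - qs = 316 - 76 = 240.

240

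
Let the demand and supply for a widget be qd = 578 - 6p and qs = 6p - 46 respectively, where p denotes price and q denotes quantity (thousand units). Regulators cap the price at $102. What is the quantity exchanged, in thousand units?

Setting quantity demanded equal to quantity supplied, 578 - 6p = 6p - 46, gives p* = 52 and q* = 266.
The ceiling of 102 is above the equilibrium price 52, so it is not binding; the market clears at p* = 52, q* = 266.

266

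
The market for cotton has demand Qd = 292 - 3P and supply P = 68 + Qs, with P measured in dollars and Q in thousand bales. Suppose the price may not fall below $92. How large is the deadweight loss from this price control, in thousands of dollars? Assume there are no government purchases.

Rearranging supply gives Qs = P - 68. Without the control the market clears where 292 - 3P = P - 68, i.e. P* = 90 and Q* = 22.
The floor of 92 is above the equilibrium price 90, so it binds.
At P = 92: Qd = 292 - 3·92 = 16 and Qs = 92 - 68 = 24.
Quantity traded falls to 16. At Q = 16 the demand price is (292 - 16)/3 = 92 and the supply price is 68 + 16 = 84.
Deadweight loss = ½ · (92 - 84) · (22 - 16) = ½ · 8 · 6 = 24.

24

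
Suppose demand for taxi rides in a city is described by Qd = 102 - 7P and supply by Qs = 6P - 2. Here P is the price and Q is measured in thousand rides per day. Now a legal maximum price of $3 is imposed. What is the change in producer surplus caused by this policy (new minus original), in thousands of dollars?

-155

In a free market, 102 - 7P = 6P - 2 gives the equilibrium P* = 8, Q* = 46.
The ceiling of 3 is below the equilibrium price 8, so it binds.
At P = 3: Qd = 102 - 7·3 = 81 and Qs = 6·3 - 2 = 16.
Producer surplus without the control is ½ · (8 - 1/3) · 46 = 529/3.
With the ceiling, producers sell 16 units at 3, so PS = ½ · (3 - 1/3) · 16 = 64/3.
Change in producer surplus = 64/3 - 529/3 = -155.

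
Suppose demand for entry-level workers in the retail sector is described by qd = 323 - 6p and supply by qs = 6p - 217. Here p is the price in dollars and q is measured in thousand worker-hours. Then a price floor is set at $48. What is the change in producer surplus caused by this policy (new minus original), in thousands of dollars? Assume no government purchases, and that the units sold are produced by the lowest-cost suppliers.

78

In a free market, 323 - 6p = 6p - 217 gives the equilibrium p* = 45, q* = 53.
The floor of 48 is above the equilibrium price 45, so it binds.
At p = 48: qd = 323 - 6·48 = 35 and qs = 6·48 - 217 = 71.
Producer surplus without the control is ½ · (45 - 217/6) · 53 = 2809/12.
With the floor, 35 units are sold at 48. The supply price at q = 35 is 42, so PS = ½ · [(48 - 217/6) + (48 - 42)] · 35 = 3745/12.
Change in producer surplus = 3745/12 - 2809/12 = 78.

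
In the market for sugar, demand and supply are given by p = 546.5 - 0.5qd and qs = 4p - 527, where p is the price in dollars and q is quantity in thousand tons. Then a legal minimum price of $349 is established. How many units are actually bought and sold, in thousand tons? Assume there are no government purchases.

Rearranging demand gives qd = 1093 - 2p. Equilibrium: 1093 - 2p = 4p - 527, so 1620 = 6p and p* = 270, q* = 553.
Since 349 > 270, the floor is binding.
At p = 349: qd = 1093 - 2·349 = 395 and qs = 4·349 - 527 = 869.
The quantity actually transacted is the short side, demand: 395.

395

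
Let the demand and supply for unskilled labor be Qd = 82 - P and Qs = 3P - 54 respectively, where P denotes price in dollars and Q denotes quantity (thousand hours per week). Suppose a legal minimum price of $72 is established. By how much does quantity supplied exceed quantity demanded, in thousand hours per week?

152

Setting quantity demanded equal to quantity supplied, 82 - P = 3P - 54, gives P* = 34 and Q* = 48.
The floor of 72 is above the equilibrium price 34, so it binds.
At P = 72: Qd = 82 - 72 = 10 and Qs = 3·72 - 54 = 162.
Surplus = Qs - Qd = 162 - 10 = 152.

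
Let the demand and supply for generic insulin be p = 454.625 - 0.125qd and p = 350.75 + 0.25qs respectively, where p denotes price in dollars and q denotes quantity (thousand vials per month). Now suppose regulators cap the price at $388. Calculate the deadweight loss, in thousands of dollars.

3072

Rearranging demand gives qd = 3637 - 8p; rearranging supply gives qs = 4p - 1403. In a free market, 3637 - 8p = 4p - 1403 gives the equilibrium p* = 420, q* = 277.
Since 388 < 420, the ceiling is binding.
At p = 388: qd = 3637 - 8·388 = 533 and qs = 4·388 - 1403 = 149.
Quantity traded falls to 149. At q = 149 the demand price is (3637 - 149)/8 = 436 and the supply price is (1403 + 149)/4 = 388.
Deadweight loss = ½ · (436 - 388) · (277 - 149) = ½ · 48 · 128 = 3072.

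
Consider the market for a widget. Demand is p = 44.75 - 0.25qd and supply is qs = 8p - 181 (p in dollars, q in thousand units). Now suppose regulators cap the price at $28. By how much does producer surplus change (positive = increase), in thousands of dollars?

Rearranging demand gives qd = 179 - 4p. Setting quantity demanded equal to quantity supplied, 179 - 4p = 8p - 181, gives p* = 30 and q* = 59.
Since 28 < 30, the ceiling is binding.
At p = 28: qd = 179 - 4·28 = 67 and qs = 8·28 - 181 = 43.
Producer surplus without the control is ½ · (30 - 22.625) · 59 = 217.5625.
With the ceiling, producers sell 43 units at 28, so PS = ½ · (28 - 22.625) · 43 = 115.5625.
Change in producer surplus = 115.5625 - 217.5625 = -102.

-102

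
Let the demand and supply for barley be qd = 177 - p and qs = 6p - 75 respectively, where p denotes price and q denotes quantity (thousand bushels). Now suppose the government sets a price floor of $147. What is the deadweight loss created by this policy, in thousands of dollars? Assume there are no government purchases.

7187.25

Setting quantity demanded equal to quantity supplied, 177 - p = 6p - 75, gives p* = 36 and q* = 141.
The floor of 147 is above the equilibrium price 36, so it binds.
At p = 147: qd = 177 - 147 = 30 and qs = 6·147 - 75 = 807.
Quantity traded falls to 30. At q = 30 the demand price is 177 - 30 = 147 and the supply price is (75 + 30)/6 = 17.5.
Deadweight loss = ½ · (147 - 17.5) · (141 - 30) = ½ · 129.5 · 111 = 7187.25.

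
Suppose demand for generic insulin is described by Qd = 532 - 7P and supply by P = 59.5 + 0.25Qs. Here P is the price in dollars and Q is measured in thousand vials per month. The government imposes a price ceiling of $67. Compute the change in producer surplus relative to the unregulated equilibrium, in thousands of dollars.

-108

Rearranging supply gives Qs = 4P - 238. In a free market, 532 - 7P = 4P - 238 gives the equilibrium P* = 70, Q* = 42.
The ceiling of 67 is below the equilibrium price 70, so it binds.
At P = 67: Qd = 532 - 7·67 = 63 and Qs = 4·67 - 238 = 30.
Producer surplus without the control is ½ · (70 - 59.5) · 42 = 220.5.
With the ceiling, producers sell 30 units at 67, so PS = ½ · (67 - 59.5) · 30 = 112.5.
Change in producer surplus = 112.5 - 220.5 = -108.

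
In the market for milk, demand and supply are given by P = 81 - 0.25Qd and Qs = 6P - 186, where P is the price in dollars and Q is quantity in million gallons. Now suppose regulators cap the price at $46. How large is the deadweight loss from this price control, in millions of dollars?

Rearranging demand gives Qd = 324 - 4P. Setting quantity demanded equal to quantity supplied, 324 - 4P = 6P - 186, gives P* = 51 and Q* = 120.
Because the ceiling (46) lies below the market-clearing price, it is binding.
At P = 46: Qd = 324 - 4·46 = 140 and Qs = 6·46 - 186 = 90.
Quantity traded falls to 90. At Q = 90 the demand price is (324 - 90)/4 = 58.5 and the supply price is (186 + 90)/6 = 46.
Deadweight loss = ½ · (58.5 - 46) · (120 - 90) = ½ · 12.5 · 30 = 187.5.

187.5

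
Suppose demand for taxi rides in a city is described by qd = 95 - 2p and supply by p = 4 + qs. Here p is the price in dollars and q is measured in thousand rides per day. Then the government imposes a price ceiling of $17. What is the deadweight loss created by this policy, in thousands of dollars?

Rearranging supply gives qs = p - 4. In a free market, 95 - 2p = p - 4 gives the equilibrium p* = 33, q* = 29.
Since 17 < 33, the ceiling is binding.
At p = 17: qd = 95 - 2·17 = 61 and qs = 17 - 4 = 13.
Quantity traded falls to 13. At q = 13 the demand price is (95 - 13)/2 = 41 and the supply price is 4 + 13 = 17.
Deadweight loss = ½ · (41 - 17) · (29 - 13) = ½ · 24 · 16 = 192.

192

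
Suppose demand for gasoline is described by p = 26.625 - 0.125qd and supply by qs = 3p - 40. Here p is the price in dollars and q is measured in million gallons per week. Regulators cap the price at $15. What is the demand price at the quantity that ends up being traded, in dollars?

26

Rearranging demand gives qd = 213 - 8p. Without the control the market clears where 213 - 8p = 3p - 40, i.e. p* = 23 and q* = 29.
Because the ceiling (15) lies below the market-clearing price, it is binding.
At p = 15: qd = 213 - 8·15 = 93 and qs = 3·15 - 40 = 5.
Only 5 units reach the market. On the demand curve, the marginal buyer's willingness to pay at q = 5 is (213 - 5)/8 = 26.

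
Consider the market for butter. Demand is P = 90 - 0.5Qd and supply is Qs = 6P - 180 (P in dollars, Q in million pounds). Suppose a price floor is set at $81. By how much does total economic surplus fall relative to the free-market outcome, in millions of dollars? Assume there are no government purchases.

1728

Rearranging demand gives Qd = 180 - 2P. Setting quantity demanded equal to quantity supplied, 180 - 2P = 6P - 180, gives P* = 45 and Q* = 90.
Because the floor (81) lies above the market-clearing price, it is binding.
At P = 81: Qd = 180 - 2·81 = 18 and Qs = 6·81 - 180 = 306.
Quantity traded falls to 18. At Q = 18 the demand price is (180 - 18)/2 = 81 and the supply price is (180 + 18)/6 = 33.
Deadweight loss = ½ · (81 - 33) · (90 - 18) = ½ · 48 · 72 = 1728.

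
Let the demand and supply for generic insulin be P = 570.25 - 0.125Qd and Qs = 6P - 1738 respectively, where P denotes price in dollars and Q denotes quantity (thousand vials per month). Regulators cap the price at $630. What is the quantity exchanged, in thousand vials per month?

962

Rearranging demand gives Qd = 4562 - 8P. Without the control the market clears where 4562 - 8P = 6P - 1738, i.e. P* = 450 and Q* = 962.
Since 630 is above P* = 450, the ceiling does not bind and the free-market outcome prevails.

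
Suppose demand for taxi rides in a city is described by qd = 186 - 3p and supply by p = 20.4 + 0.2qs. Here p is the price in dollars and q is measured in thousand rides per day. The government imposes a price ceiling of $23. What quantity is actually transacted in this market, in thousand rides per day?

13

Rearranging supply gives qs = 5p - 102. Equilibrium: 186 - 3p = 5p - 102, so 288 = 8p and p* = 36, q* = 78.
Since 23 < 36, the ceiling is binding.
At p = 23: qd = 186 - 3·23 = 117 and qs = 5·23 - 102 = 13.
The quantity actually transacted is the short side, supply: 13.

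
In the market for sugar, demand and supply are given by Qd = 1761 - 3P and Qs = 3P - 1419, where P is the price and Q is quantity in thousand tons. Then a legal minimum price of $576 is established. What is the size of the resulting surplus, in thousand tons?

276

Setting quantity demanded equal to quantity supplied, 1761 - 3P = 3P - 1419, gives P* = 530 and Q* = 171.
The floor of 576 is above the equilibrium price 530, so it binds.
At P = 576: Qd = 1761 - 3·576 = 33 and Qs = 3·576 - 1419 = 309.
Surplus = Qs - Qd = 309 - 33 = 276.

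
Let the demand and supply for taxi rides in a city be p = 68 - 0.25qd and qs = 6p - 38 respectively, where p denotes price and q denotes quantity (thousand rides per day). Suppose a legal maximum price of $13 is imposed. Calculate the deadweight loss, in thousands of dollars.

2430

Rearranging demand gives qd = 272 - 4p. Setting quantity demanded equal to quantity supplied, 272 - 4p = 6p - 38, gives p* = 31 and q* = 148.
Since 13 < 31, the ceiling is binding.
At p = 13: qd = 272 - 4·13 = 220 and qs = 6·13 - 38 = 40.
Quantity traded falls to 40. At q = 40 the demand price is (272 - 40)/4 = 58 and the supply price is (38 + 40)/6 = 13.
Deadweight loss = ½ · (58 - 13) · (148 - 40) = ½ · 45 · 108 = 2430.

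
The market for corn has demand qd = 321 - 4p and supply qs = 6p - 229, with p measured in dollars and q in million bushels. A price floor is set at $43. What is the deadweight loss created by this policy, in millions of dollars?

0

In a free market, 321 - 4p = 6p - 229 gives the equilibrium p* = 55, q* = 101.
The floor of 43 is below the equilibrium price 55, so it is not binding; the market clears at p* = 55, q* = 101.
Since the control does not bind, no trades are prevented and deadweight loss is zero.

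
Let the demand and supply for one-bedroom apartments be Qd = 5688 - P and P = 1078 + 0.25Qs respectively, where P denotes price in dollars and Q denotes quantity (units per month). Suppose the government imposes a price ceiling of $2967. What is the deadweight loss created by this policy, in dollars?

0

Rearranging supply gives Qs = 4P - 4312. In a free market, 5688 - P = 4P - 4312 gives the equilibrium P* = 2000, Q* = 3688.
The ceiling of 2967 is above the equilibrium price 2000, so it is not binding; the market clears at P* = 2000, Q* = 3688.
Since the control does not bind, no trades are prevented and deadweight loss is zero.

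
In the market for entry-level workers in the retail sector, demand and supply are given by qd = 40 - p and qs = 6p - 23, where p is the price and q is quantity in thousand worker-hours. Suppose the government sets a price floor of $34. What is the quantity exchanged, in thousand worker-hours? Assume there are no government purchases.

6

Setting quantity demanded equal to quantity supplied, 40 - p = 6p - 23, gives p* = 9 and q* = 31.
Because the floor (34) lies above the market-clearing price, it is binding.
At p = 34: qd = 40 - 34 = 6 and qs = 6·34 - 23 = 181.
The quantity actually transacted is the short side, demand: 6.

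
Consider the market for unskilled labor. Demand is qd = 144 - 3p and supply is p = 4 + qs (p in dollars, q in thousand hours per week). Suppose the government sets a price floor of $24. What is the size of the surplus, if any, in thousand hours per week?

0

Rearranging supply gives qs = p - 4. Setting quantity demanded equal to quantity supplied, 144 - 3p = p - 4, gives p* = 37 and q* = 33.
The floor of 24 is below the equilibrium price 37, so it is not binding; the market clears at p* = 37, q* = 33.
Since the control does not bind, there is no surplus.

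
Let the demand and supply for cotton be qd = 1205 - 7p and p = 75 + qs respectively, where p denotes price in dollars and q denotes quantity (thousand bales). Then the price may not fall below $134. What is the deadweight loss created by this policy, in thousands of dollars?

0

Rearranging supply gives qs = p - 75. Setting quantity demanded equal to quantity supplied, 1205 - 7p = p - 75, gives p* = 160 and q* = 85.
The floor of 134 is below the equilibrium price 160, so it is not binding; the market clears at p* = 160, q* = 85.
Since the control does not bind, no trades are prevented and deadweight loss is zero.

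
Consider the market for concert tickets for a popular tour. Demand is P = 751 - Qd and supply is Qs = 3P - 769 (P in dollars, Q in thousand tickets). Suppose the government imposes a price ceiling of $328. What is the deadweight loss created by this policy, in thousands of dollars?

Rearranging demand gives Qd = 751 - P. Setting quantity demanded equal to quantity supplied, 751 - P = 3P - 769, gives P* = 380 and Q* = 371.
Since 328 < 380, the ceiling is binding.
At P = 328: Qd = 751 - 328 = 423 and Qs = 3·328 - 769 = 215.
Quantity traded falls to 215. At Q = 215 the demand price is 751 - 215 = 536 and the supply price is (769 + 215)/3 = 328.
Deadweight loss = ½ · (536 - 328) · (371 - 215) = ½ · 208 · 156 = 16224.

16224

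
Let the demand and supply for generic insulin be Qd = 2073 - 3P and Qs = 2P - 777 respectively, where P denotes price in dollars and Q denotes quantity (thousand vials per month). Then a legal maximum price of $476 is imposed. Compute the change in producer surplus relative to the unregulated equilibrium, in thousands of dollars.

-25286

Without the control the market clears where 2073 - 3P = 2P - 777, i.e. P* = 570 and Q* = 363.
Because the ceiling (476) lies below the market-clearing price, it is binding.
At P = 476: Qd = 2073 - 3·476 = 645 and Qs = 2·476 - 777 = 175.
Producer surplus without the control is ½ · (570 - 388.5) · 363 = 32942.25.
With the ceiling, producers sell 175 units at 476, so PS = ½ · (476 - 388.5) · 175 = 7656.25.
Change in producer surplus = 7656.25 - 32942.25 = -25286.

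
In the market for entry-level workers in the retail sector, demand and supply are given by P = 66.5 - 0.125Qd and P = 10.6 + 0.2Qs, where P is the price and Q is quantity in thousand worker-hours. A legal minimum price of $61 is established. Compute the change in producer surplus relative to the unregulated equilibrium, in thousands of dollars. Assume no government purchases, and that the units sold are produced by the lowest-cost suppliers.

Rearranging demand gives Qd = 532 - 8P; rearranging supply gives Qs = 5P - 53. Equilibrium: 532 - 8P = 5P - 53, so 585 = 13P and P* = 45, Q* = 172.
The floor of 61 is above the equilibrium price 45, so it binds.
At P = 61: Qd = 532 - 8·61 = 44 and Qs = 5·61 - 53 = 252.
Producer surplus without the control is ½ · (45 - 10.6) · 172 = 2958.4.
With the floor, 44 units are sold at 61. The supply price at Q = 44 is 19.4, so PS = ½ · [(61 - 10.6) + (61 - 19.4)] · 44 = 2024.
Change in producer surplus = 2024 - 2958.4 = -934.4.

-934.4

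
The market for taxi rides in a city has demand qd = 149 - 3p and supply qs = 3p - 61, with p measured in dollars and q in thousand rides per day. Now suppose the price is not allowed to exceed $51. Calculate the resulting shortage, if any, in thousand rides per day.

Equilibrium: 149 - 3p = 3p - 61, so 210 = 6p and p* = 35, q* = 44.
The ceiling of 51 is above the equilibrium price 35, so it is not binding; the market clears at p* = 35, q* = 44.
Since the control does not bind, there is no shortage.

0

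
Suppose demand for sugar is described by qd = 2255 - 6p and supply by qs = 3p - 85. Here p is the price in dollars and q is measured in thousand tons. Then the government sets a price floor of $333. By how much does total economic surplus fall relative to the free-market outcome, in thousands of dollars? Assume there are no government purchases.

Without the control the market clears where 2255 - 6p = 3p - 85, i.e. p* = 260 and q* = 695.
Because the floor (333) lies above the market-clearing price, it is binding.
At p = 333: qd = 2255 - 6·333 = 257 and qs = 3·333 - 85 = 914.
Quantity traded falls to 257. At q = 257 the demand price is (2255 - 257)/6 = 333 and the supply price is (85 + 257)/3 = 114.
Deadweight loss = ½ · (333 - 114) · (695 - 257) = ½ · 219 · 438 = 47961.

47961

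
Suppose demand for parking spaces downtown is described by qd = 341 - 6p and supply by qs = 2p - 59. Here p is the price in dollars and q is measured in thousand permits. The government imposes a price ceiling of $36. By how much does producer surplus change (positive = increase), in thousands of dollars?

Without the control the market clears where 341 - 6p = 2p - 59, i.e. p* = 50 and q* = 41.
Since 36 < 50, the ceiling is binding.
At p = 36: qd = 341 - 6·36 = 125 and qs = 2·36 - 59 = 13.
Producer surplus without the control is ½ · (50 - 29.5) · 41 = 420.25.
With the ceiling, producers sell 13 units at 36, so PS = ½ · (36 - 29.5) · 13 = 42.25.
Change in producer surplus = 42.25 - 420.25 = -378.

-378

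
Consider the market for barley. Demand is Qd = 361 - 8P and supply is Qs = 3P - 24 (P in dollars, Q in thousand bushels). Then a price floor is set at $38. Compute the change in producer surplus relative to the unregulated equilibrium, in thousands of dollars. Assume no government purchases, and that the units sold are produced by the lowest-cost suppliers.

75

In a free market, 361 - 8P = 3P - 24 gives the equilibrium P* = 35, Q* = 81.
Because the floor (38) lies above the market-clearing price, it is binding.
At P = 38: Qd = 361 - 8·38 = 57 and Qs = 3·38 - 24 = 90.
Producer surplus without the control is ½ · (35 - 8) · 81 = 1093.5.
With the floor, 57 units are sold at 38. The supply price at Q = 57 is 27, so PS = ½ · [(38 - 8) + (38 - 27)] · 57 = 1168.5.
Change in producer surplus = 1168.5 - 1093.5 = 75.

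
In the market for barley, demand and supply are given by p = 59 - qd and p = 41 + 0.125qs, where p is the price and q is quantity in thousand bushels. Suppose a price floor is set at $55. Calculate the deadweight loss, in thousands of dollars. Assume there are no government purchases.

81

Rearranging demand gives qd = 59 - p; rearranging supply gives qs = 8p - 328. Equilibrium: 59 - p = 8p - 328, so 387 = 9p and p* = 43, q* = 16.
The floor of 55 is above the equilibrium price 43, so it binds.
At p = 55: qd = 59 - 55 = 4 and qs = 8·55 - 328 = 112.
Quantity traded falls to 4. At q = 4 the demand price is 59 - 4 = 55 and the supply price is (328 + 4)/8 = 41.5.
Deadweight loss = ½ · (55 - 41.5) · (16 - 4) = ½ · 13.5 · 12 = 81.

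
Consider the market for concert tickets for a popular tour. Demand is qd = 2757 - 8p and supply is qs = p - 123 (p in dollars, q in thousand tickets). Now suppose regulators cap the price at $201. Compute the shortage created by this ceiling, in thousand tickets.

1071

Setting quantity demanded equal to quantity supplied, 2757 - 8p = p - 123, gives p* = 320 and q* = 197.
Because the ceiling (201) lies below the market-clearing price, it is binding.
At p = 201: qd = 2757 - 8·201 = 1149 and qs = 201 - 123 = 78.
Shortage = qd - qs = 1149 - 78 = 1071.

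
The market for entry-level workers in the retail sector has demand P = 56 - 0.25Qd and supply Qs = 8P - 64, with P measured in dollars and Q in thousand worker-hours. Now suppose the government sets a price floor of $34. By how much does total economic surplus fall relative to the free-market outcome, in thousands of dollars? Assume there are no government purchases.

300

Rearranging demand gives Qd = 224 - 4P. Without the control the market clears where 224 - 4P = 8P - 64, i.e. P* = 24 and Q* = 128.
Because the floor (34) lies above the market-clearing price, it is binding.
At P = 34: Qd = 224 - 4·34 = 88 and Qs = 8·34 - 64 = 208.
Quantity traded falls to 88. At Q = 88 the demand price is (224 - 88)/4 = 34 and the supply price is (64 + 88)/8 = 19.
Deadweight loss = ½ · (34 - 19) · (128 - 88) = ½ · 15 · 40 = 300.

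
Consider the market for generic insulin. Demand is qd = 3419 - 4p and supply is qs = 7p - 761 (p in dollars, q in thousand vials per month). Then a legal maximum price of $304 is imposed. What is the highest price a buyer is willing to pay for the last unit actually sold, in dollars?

513

Setting quantity demanded equal to quantity supplied, 3419 - 4p = 7p - 761, gives p* = 380 and q* = 1899.
The ceiling of 304 is below the equilibrium price 380, so it binds.
At p = 304: qd = 3419 - 4·304 = 2203 and qs = 7·304 - 761 = 1367.
Only 1367 units reach the market. On the demand curve, the marginal buyer's willingness to pay at q = 1367 is (3419 - 1367)/4 = 513.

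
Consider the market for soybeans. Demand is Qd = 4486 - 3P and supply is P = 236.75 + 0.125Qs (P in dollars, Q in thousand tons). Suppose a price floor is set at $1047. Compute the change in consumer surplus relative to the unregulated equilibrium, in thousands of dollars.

-955248.5

Rearranging supply gives Qs = 8P - 1894. In a free market, 4486 - 3P = 8P - 1894 gives the equilibrium P* = 580, Q* = 2746.
Because the floor (1047) lies above the market-clearing price, it is binding.
At P = 1047: Qd = 4486 - 3·1047 = 1345 and Qs = 8·1047 - 1894 = 6482.
Consumer surplus without the control is ½ · (4486/3 - 580) · 2746 = 3770258/3.
With the floor, consumers buy 1345 units at 1047, so CS = ½ · (4486/3 - 1047) · 1345 = 1809025/6.
Change in consumer surplus = 1809025/6 - 3770258/3 = -955248.5.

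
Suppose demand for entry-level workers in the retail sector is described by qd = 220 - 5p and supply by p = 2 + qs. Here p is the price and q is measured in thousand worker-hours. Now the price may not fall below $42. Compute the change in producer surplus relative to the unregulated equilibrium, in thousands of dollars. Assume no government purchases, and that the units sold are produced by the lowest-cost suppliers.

Rearranging supply gives qs = p - 2. Without the control the market clears where 220 - 5p = p - 2, i.e. p* = 37 and q* = 35.
The floor of 42 is above the equilibrium price 37, so it binds.
At p = 42: qd = 220 - 5·42 = 10 and qs = 42 - 2 = 40.
Producer surplus without the control is ½ · (37 - 2) · 35 = 612.5.
With the floor, 10 units are sold at 42. The supply price at q = 10 is 12, so PS = ½ · [(42 - 2) + (42 - 12)] · 10 = 350.
Change in producer surplus = 350 - 612.5 = -262.5.

-262.5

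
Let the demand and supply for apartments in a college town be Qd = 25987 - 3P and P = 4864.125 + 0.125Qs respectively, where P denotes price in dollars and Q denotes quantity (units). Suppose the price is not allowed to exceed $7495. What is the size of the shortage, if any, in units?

Rearranging supply gives Qs = 8P - 38913. Setting quantity demanded equal to quantity supplied, 25987 - 3P = 8P - 38913, gives P* = 5900 and Q* = 8287.
Since 7495 is above P* = 5900, the ceiling does not bind and the free-market outcome prevails.
Since the control does not bind, there is no shortage.

0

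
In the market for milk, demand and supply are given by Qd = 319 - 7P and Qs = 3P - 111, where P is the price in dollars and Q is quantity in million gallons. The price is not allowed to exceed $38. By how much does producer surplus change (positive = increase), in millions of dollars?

-52.5

In a free market, 319 - 7P = 3P - 111 gives the equilibrium P* = 43, Q* = 18.
The ceiling of 38 is below the equilibrium price 43, so it binds.
At P = 38: Qd = 319 - 7·38 = 53 and Qs = 3·38 - 111 = 3.
Producer surplus without the control is ½ · (43 - 37) · 18 = 54.
With the ceiling, producers sell 3 units at 38, so PS = ½ · (38 - 37) · 3 = 1.5.
Change in producer surplus = 1.5 - 54 = -52.5.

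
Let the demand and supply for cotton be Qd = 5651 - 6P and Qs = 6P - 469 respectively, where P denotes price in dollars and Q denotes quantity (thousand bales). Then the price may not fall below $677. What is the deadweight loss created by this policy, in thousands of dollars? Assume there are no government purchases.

Equilibrium: 5651 - 6P = 6P - 469, so 6120 = 12P and P* = 510, Q* = 2591.
Because the floor (677) lies above the market-clearing price, it is binding.
At P = 677: Qd = 5651 - 6·677 = 1589 and Qs = 6·677 - 469 = 3593.
Quantity traded falls to 1589. At Q = 1589 the demand price is (5651 - 1589)/6 = 677 and the supply price is (469 + 1589)/6 = 343.
Deadweight loss = ½ · (677 - 343) · (2591 - 1589) = ½ · 334 · 1002 = 167334.

167334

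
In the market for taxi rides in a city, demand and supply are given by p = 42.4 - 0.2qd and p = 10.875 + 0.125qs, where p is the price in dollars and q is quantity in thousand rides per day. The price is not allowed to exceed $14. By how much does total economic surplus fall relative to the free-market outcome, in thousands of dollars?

Rearranging demand gives qd = 212 - 5p; rearranging supply gives qs = 8p - 87. In a free market, 212 - 5p = 8p - 87 gives the equilibrium p* = 23, q* = 97.
Since 14 < 23, the ceiling is binding.
At p = 14: qd = 212 - 5·14 = 142 and qs = 8·14 - 87 = 25.
Quantity traded falls to 25. At q = 25 the demand price is (212 - 25)/5 = 37.4 and the supply price is (87 + 25)/8 = 14.
Deadweight loss = ½ · (37.4 - 14) · (97 - 25) = ½ · 23.4 · 72 = 842.4.

842.4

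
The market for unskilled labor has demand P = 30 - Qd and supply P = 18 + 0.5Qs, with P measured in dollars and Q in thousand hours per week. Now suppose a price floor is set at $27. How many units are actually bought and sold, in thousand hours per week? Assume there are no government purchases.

3

Rearranging demand gives Qd = 30 - P; rearranging supply gives Qs = 2P - 36. Equilibrium: 30 - P = 2P - 36, so 66 = 3P and P* = 22, Q* = 8.
The floor of 27 is above the equilibrium price 22, so it binds.
At P = 27: Qd = 30 - 27 = 3 and Qs = 2·27 - 36 = 18.
The quantity actually transacted is the short side, demand: 3.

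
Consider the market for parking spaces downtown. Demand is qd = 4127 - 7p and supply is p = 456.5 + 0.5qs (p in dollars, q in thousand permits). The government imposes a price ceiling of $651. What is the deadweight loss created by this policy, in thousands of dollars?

0

Rearranging supply gives qs = 2p - 913. In a free market, 4127 - 7p = 2p - 913 gives the equilibrium p* = 560, q* = 207.
The ceiling of 651 is above the equilibrium price 560, so it is not binding; the market clears at p* = 560, q* = 207.
Since the control does not bind, no trades are prevented and deadweight loss is zero.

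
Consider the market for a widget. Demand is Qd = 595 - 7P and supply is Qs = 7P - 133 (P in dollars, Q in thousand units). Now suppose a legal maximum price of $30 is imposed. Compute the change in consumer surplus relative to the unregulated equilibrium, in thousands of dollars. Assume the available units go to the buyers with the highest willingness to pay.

Setting quantity demanded equal to quantity supplied, 595 - 7P = 7P - 133, gives P* = 52 and Q* = 231.
Because the ceiling (30) lies below the market-clearing price, it is binding.
At P = 30: Qd = 595 - 7·30 = 385 and Qs = 7·30 - 133 = 77.
Consumer surplus without the control is ½ · (85 - 52) · 231 = 3811.5.
With the ceiling, 77 units are sold at 30 (assume they go to the highest-value buyers). The demand price at Q = 77 is 74, so CS = ½ · [(85 - 30) + (74 - 30)] · 77 = 3811.5.
Change in consumer surplus = 3811.5 - 3811.5 = 0.

0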